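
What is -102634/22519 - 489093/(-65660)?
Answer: 610705261/211228220 ≈ 2.8912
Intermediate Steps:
-102634/22519 - 489093/(-65660) = -102634*1/22519 - 489093*(-1/65660) = -14662/3217 + 489093/65660 = 610705261/211228220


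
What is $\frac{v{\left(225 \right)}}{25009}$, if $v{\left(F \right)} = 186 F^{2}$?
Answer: $\frac{9416250}{25009} \approx 376.51$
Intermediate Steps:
$\frac{v{\left(225 \right)}}{25009} = \frac{186 \cdot 225^{2}}{25009} = 186 \cdot 50625 \cdot \frac{1}{25009} = 9416250 \cdot \frac{1}{25009} = \frac{9416250}{25009}$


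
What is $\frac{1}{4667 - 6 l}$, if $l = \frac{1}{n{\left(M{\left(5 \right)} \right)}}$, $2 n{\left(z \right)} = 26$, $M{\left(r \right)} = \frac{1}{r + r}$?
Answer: $\frac{13}{60665} \approx 0.00021429$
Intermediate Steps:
$M{\left(r \right)} = \frac{1}{2 r}$
$n{\left(z \right)} = 13$ ($n{\left(z \right)} = \frac{1}{2} \cdot 26 = 13$)
$l = \frac{1}{13} \approx 0.076923$
$\frac{1}{4667 - 6 l} = \frac{1}{4667 - \frac{6}{13}} = \frac{1}{\frac{60665}{13}} = \frac{13}{60665}$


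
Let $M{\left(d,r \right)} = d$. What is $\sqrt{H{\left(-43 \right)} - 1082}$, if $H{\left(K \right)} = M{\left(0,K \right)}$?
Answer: $i \sqrt{1082} \approx 32.894 i$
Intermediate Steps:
$H{\left(K \right)} = 0$
$\sqrt{H{\left(-43 \right)} - 1082} = \sqrt{0 - 1082} = \sqrt{-1082} = i \sqrt{1082}$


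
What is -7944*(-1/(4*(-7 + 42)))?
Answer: 1986/35 ≈ 56.743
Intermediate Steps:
-7944*(-1/(4*(-7 + 42))) = -7944/((-4*35)) = -7944/(-140) = -7944*(-1/140) = 1986/35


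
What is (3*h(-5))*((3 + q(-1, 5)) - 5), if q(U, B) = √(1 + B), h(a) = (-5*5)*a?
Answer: -750 + 375*√6 ≈ 168.56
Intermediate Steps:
h(a) = -25*a
(3*h(-5))*((3 + q(-1, 5)) - 5) = (3*(-25*(-5)))*((3 + √(1 + 5)) - 5) = (3*125)*((3 + √6) - 5) = 375*(-2 + √6) = -750 + 375*√6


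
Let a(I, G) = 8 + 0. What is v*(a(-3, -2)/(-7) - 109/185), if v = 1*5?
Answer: -2243/259 ≈ -8.6602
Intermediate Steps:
a(I, G) = 8
v = 5
v*(a(-3, -2)/(-7) - 109/185) = 5*(8/(-7) - 109/185) = 5*(8*(-1/7) - 109*1/185) = 5*(-8/7 - 109/185) = 5*(-2243/1295) = -2243/259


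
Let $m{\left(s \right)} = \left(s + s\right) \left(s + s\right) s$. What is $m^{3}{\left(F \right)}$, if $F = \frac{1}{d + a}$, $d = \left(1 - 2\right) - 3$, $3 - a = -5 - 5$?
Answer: $\frac{64}{387420489} \approx 1.652 \cdot 10^{-7}$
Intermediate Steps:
$a = 13$ ($a = 3 - \left(-5 - 5\right) = 3 - -10 = 3 + 10 = 13$)
$d = -4$ ($d = -1 - 3 = -4$)
$F = \frac{1}{9}$ ($F = \frac{1}{-4 + 13} = \frac{1}{9} \approx 0.11111$)
$m{\left(s \right)} = 4 s^{3}$ ($m{\left(s \right)} = 2 s 2 s s = 4 s^{2} s = 4 s^{3}$)
$m^{3}{\left(F \right)} = \left(\frac{4}{729}\right)^{3} = \frac{64}{387420489}$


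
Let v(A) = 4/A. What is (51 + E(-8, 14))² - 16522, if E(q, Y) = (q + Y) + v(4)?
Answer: -13158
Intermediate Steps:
E(q, Y) = 1 + Y + q (E(q, Y) = (q + Y) + 4/4 = (Y + q) + 4*(¼) = (Y + q) + 1 = 1 + Y + q)
(51 + E(-8, 14))² - 16522 = (51 + (1 + 14 - 8))² - 16522 = (51 + 7)² - 16522 = 58² - 16522 = 3364 - 16522 = -13158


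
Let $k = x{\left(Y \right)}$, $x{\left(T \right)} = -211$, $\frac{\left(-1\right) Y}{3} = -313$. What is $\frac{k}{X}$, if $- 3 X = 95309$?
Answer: $\frac{633}{95309} \approx 0.0066416$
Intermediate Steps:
$Y = 939$ ($Y = \left(-3\right) \left(-313\right) = 939$)
$k = -211$
$X = - \frac{95309}{3}$ ($X = \left(- \frac{1}{3}\right) 95309 = - \frac{95309}{3} \approx -31770.0$)
$\frac{k}{X} = - \frac{211}{- \frac{95309}{3}} = \left(-211\right) \left(- \frac{3}{95309}\right) = \frac{633}{95309}$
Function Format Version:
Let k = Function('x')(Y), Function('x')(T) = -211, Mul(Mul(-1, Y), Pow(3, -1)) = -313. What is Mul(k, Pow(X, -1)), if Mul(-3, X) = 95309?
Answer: Rational(633, 95309) ≈ 0.0066416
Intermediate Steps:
Y = 939 (Y = Mul(-3, -313) = 939)
k = -211
X = Rational(-95309, 3) (X = Mul(Rational(-1, 3), 95309) = Rational(-95309, 3) ≈ -31770.)
Mul(k, Pow(X, -1)) = Mul(-211, Pow(Rational(-95309, 3), -1)) = Mul(-211, Rational(-3, 95309)) = Rational(633, 95309)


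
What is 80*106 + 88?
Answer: 8568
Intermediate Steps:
80*106 + 88 = 8480 + 88 = 8568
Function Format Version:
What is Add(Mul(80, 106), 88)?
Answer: 8568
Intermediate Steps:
Add(Mul(80, 106), 88) = Add(8480, 88) = 8568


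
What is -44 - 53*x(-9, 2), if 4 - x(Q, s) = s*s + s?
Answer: 62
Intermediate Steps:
x(Q, s) = 4 - s - s² (x(Q, s) = 4 - (s*s + s) = 4 - (s² + s) = 4 - (s + s²) = 4 + (-s - s²) = 4 - s - s²)
-44 - 53*x(-9, 2) = -44 - 53*(4 - 1*2 - 1*2²) = -44 - 53*(4 - 2 - 1*4) = -44 - 53*(4 - 2 - 4) = -44 - 53*(-2) = -44 + 106 = 62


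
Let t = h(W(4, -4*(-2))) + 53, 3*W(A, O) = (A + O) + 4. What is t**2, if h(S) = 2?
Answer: 3025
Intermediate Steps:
W(A, O) = 4/3 + A/3 + O/3 (W(A, O) = ((A + O) + 4)/3 = (4 + A + O)/3 = 4/3 + A/3 + O/3)
t = 55 (t = 2 + 53 = 55)
t**2 = 55**2 = 3025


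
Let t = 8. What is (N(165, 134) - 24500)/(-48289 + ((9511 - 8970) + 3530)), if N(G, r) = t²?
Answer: 12218/22109 ≈ 0.55263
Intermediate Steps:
N(G, r) = 64 (N(G, r) = 8² = 64)
(N(165, 134) - 24500)/(-48289 + ((9511 - 8970) + 3530)) = (64 - 24500)/(-48289 + ((9511 - 8970) + 3530)) = -24436/(-48289 + (541 + 3530)) = -24436/(-48289 + 4071) = -24436/(-44218) = -24436*(-1/44218) = 12218/22109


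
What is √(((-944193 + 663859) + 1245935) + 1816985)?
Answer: √2782586 ≈ 1668.1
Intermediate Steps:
√(((-944193 + 663859) + 1245935) + 1816985) = √((-280334 + 1245935) + 1816985) = √(965601 + 1816985) = √2782586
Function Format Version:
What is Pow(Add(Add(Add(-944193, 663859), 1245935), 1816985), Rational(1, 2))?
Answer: Pow(2782586, Rational(1, 2)) ≈ 1668.1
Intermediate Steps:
Pow(Add(Add(Add(-944193, 663859), 1245935), 1816985), Rational(1, 2)) = Pow(Add(Add(-280334, 1245935), 1816985), Rational(1, 2)) = Pow(Add(965601, 1816985), Rational(1, 2)) = Pow(2782586, Rational(1, 2))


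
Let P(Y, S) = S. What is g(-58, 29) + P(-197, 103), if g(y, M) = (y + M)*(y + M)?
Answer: 944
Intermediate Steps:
g(y, M) = (M + y)**2 (g(y, M) = (M + y)*(M + y) = (M + y)**2)
g(-58, 29) + P(-197, 103) = (29 - 58)**2 + 103 = (-29)**2 + 103 = 841 + 103 = 944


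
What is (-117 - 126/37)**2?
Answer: 19847025/1369 ≈ 14497.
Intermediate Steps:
(-117 - 126/37)**2 = (-4455/37)**2 = 19847025/1369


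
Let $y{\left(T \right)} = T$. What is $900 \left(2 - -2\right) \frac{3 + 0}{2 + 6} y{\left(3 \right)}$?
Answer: $4050$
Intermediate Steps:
$900 \left(2 - -2\right) \frac{3 + 0}{2 + 6} y{\left(3 \right)} = 900 \left(2 - -2\right) \frac{3 + 0}{2 + 6} \cdot 3 = 900 \left(2 + 2\right) \frac{3}{8} \cdot 3 = 900 \cdot 4 \cdot 3 \cdot \frac{1}{8} \cdot 3 = 900 \cdot 4 \cdot \frac{3}{8} \cdot 3 = 900 \cdot \frac{3}{2} \cdot 3 = 900 \cdot \frac{9}{2} = 4050$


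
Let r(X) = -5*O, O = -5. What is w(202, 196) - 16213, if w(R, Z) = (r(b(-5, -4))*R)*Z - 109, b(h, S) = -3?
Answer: 973478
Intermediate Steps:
r(X) = 25 (r(X) = -5*(-5) = 25)
w(R, Z) = -109 + 25*R*Z (w(R, Z) = (25*R)*Z - 109 = 25*R*Z - 109 = -109 + 25*R*Z)
w(202, 196) - 16213 = (-109 + 25*202*196) - 16213 = (-109 + 989800) - 16213 = 989691 - 16213 = 973478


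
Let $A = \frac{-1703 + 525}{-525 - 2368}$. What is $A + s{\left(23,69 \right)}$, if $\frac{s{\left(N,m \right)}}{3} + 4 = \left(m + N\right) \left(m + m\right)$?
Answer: $\frac{110155046}{2893} \approx 38076.0$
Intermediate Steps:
$s{\left(N,m \right)} = -12 + 6 m \left(N + m\right)$ ($s{\left(N,m \right)} = -12 + 3 \left(m + N\right) \left(m + m\right) = -12 + 3 \left(N + m\right) 2 m = -12 + 3 \cdot 2 m \left(N + m\right) = -12 + 6 m \left(N + m\right)$)
$A = \frac{1178}{2893}$ ($A = - \frac{1178}{-2893} = \left(-1178\right) \left(- \frac{1}{2893}\right) = \frac{1178}{2893} \approx 0.40719$)
$A + s{\left(23,69 \right)} = \frac{1178}{2893} + \left(-12 + 6 \cdot 69^{2} + 6 \cdot 23 \cdot 69\right) = \frac{1178}{2893} + \left(-12 + 6 \cdot 4761 + 9522\right) = \frac{1178}{2893} + \left(-12 + 28566 + 9522\right) = \frac{1178}{2893} + 38076 = \frac{110155046}{2893}$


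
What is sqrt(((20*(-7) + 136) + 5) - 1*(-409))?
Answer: sqrt(410) ≈ 20.248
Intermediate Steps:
sqrt(((20*(-7) + 136) + 5) - 1*(-409)) = sqrt(((-140 + 136) + 5) + 409) = sqrt((-4 + 5) + 409) = sqrt(1 + 409) = sqrt(410)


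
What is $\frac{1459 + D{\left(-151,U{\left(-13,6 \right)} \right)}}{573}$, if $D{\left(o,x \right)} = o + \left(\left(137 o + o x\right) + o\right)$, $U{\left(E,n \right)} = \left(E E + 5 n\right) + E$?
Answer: $- \frac{15872}{191} \approx -83.099$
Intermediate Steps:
$U{\left(E,n \right)} = E + E^{2} + 5 n$ ($U{\left(E,n \right)} = \left(E^{2} + 5 n\right) + E = E + E^{2} + 5 n$)
$D{\left(o,x \right)} = 139 o + o x$ ($D{\left(o,x \right)} = o + \left(138 o + o x\right) = 139 o + o x$)
$\frac{1459 + D{\left(-151,U{\left(-13,6 \right)} \right)}}{573} = \frac{1459 - 151 \left(139 + \left(-13 + \left(-13\right)^{2} + 5 \cdot 6\right)\right)}{573} = \left(1459 - 151 \left(139 + \left(-13 + 169 + 30\right)\right)\right) \frac{1}{573} = \left(1459 - 151 \left(139 + 186\right)\right) \frac{1}{573} = \left(1459 - 49075\right) \frac{1}{573} = \left(-47616\right) \frac{1}{573} = - \frac{15872}{191}$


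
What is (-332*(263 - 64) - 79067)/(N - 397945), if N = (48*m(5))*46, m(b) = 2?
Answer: 145135/393529 ≈ 0.36880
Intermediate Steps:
N = 4416 (N = (48*2)*46 = 96*46 = 4416)
(-332*(263 - 64) - 79067)/(N - 397945) = (-332*(263 - 64) - 79067)/(4416 - 397945) = (-332*199 - 79067)/(-393529) = (-66068 - 79067)*(-1/393529) = -145135*(-1/393529) = 145135/393529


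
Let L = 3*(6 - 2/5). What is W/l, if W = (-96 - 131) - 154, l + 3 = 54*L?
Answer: -635/1507 ≈ -0.42137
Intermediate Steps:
L = 84/5 (L = 3*(6 - 2*⅕) = 3*(6 - ⅖) = 3*(28/5) = 84/5 ≈ 16.800)
l = 4521/5 (l = -3 + 54*(84/5) = -3 + 4536/5 = 4521/5 ≈ 904.20)
W = -381 (W = -227 - 154 = -381)
W/l = -381/4521/5 = -381*5/4521 = -635/1507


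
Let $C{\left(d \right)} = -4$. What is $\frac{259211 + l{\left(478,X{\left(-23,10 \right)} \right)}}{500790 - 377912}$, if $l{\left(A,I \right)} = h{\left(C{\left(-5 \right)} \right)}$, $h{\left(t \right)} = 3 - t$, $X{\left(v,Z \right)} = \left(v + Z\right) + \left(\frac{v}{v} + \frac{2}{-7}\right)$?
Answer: $\frac{129609}{61439} \approx 2.1096$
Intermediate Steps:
$X{\left(v,Z \right)} = \frac{5}{7} + Z + v$ ($X{\left(v,Z \right)} = \left(Z + v\right) + \left(1 + 2 \left(- \frac{1}{7}\right)\right) = \left(Z + v\right) + \left(1 - \frac{2}{7}\right) = \left(Z + v\right) + \frac{5}{7} = \frac{5}{7} + Z + v$)
$l{\left(A,I \right)} = 7$ ($l{\left(A,I \right)} = 3 - -4 = 3 + 4 = 7$)
$\frac{259211 + l{\left(478,X{\left(-23,10 \right)} \right)}}{500790 - 377912} = \frac{259211 + 7}{500790 - 377912} = \frac{259218}{122878} = 259218 \cdot \frac{1}{122878} = \frac{129609}{61439}$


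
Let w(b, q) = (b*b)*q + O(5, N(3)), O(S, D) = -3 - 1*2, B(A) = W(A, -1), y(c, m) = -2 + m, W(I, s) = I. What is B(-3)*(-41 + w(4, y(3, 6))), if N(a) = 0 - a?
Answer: -54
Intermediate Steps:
B(A) = A
N(a) = -a
O(S, D) = -5 (O(S, D) = -3 - 2 = -5)
w(b, q) = -5 + q*b**2 (w(b, q) = (b*b)*q - 5 = b**2*q - 5 = q*b**2 - 5 = -5 + q*b**2)
B(-3)*(-41 + w(4, y(3, 6))) = -3*(-41 + (-5 + (-2 + 6)*4**2)) = -3*(-41 + (-5 + 4*16)) = -3*(-41 + (-5 + 64)) = -3*(-41 + 59) = -3*18 = -54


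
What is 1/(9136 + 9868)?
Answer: 1/19004 ≈ 5.2620e-5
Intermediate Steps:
1/(9136 + 9868) = 1/19004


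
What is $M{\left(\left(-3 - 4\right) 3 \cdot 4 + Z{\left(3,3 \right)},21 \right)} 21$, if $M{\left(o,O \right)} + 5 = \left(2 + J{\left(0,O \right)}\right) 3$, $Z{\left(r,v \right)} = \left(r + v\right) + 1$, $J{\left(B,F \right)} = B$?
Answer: $21$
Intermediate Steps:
$Z{\left(r,v \right)} = 1 + r + v$
$M{\left(o,O \right)} = 1$ ($M{\left(o,O \right)} = -5 + \left(2 + 0\right) 3 = -5 + 2 \cdot 3 = -5 + 6 = 1$)
$M{\left(\left(-3 - 4\right) 3 \cdot 4 + Z{\left(3,3 \right)},21 \right)} 21 = 1 \cdot 21 = 21$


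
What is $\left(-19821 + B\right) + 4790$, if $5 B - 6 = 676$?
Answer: $- \frac{74473}{5} \approx -14895.0$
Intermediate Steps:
$B = \frac{682}{5}$ ($B = \frac{6}{5} + \frac{1}{5} \cdot 676 = \frac{6}{5} + \frac{676}{5} = \frac{682}{5} \approx 136.4$)
$\left(-19821 + B\right) + 4790 = \left(-19821 + \frac{682}{5}\right) + 4790 = - \frac{98423}{5} + 4790 = - \frac{74473}{5}$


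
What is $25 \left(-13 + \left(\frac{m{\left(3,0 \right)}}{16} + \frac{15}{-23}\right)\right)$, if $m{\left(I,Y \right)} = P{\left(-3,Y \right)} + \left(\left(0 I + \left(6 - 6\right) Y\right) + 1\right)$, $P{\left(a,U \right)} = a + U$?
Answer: $- \frac{63375}{184} \approx -344.43$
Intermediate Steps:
$P{\left(a,U \right)} = U + a$
$m{\left(I,Y \right)} = -2 + Y$ ($m{\left(I,Y \right)} = \left(Y - 3\right) + \left(\left(0 I + \left(6 - 6\right) Y\right) + 1\right) = \left(-3 + Y\right) + \left(\left(0 + \left(6 - 6\right) Y\right) + 1\right) = \left(-3 + Y\right) + \left(\left(0 + 0 Y\right) + 1\right) = \left(-3 + Y\right) + \left(\left(0 + 0\right) + 1\right) = \left(-3 + Y\right) + \left(0 + 1\right) = \left(-3 + Y\right) + 1 = -2 + Y$)
$25 \left(-13 + \left(\frac{m{\left(3,0 \right)}}{16} + \frac{15}{-23}\right)\right) = 25 \left(-13 + \left(\frac{-2 + 0}{16} + \frac{15}{-23}\right)\right) = 25 \left(-13 + \left(\left(-2\right) \frac{1}{16} + 15 \left(- \frac{1}{23}\right)\right)\right) = 25 \left(-13 - \frac{143}{184}\right) = 25 \left(- \frac{2535}{184}\right) = - \frac{63375}{184}$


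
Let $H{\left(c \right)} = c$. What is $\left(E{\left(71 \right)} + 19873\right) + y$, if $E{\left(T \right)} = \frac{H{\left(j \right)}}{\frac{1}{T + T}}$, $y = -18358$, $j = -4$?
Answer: $947$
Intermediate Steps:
$E{\left(T \right)} = - 8 T$ ($E{\left(T \right)} = - \frac{4}{\frac{1}{T + T}} = - \frac{4}{\frac{1}{2 T}} = - \frac{4}{\frac{1}{2} \frac{1}{T}} = - 4 \cdot 2 T = - 8 T$)
$\left(E{\left(71 \right)} + 19873\right) + y = \left(\left(-8\right) 71 + 19873\right) - 18358 = \left(-568 + 19873\right) - 18358 = 19305 - 18358 = 947$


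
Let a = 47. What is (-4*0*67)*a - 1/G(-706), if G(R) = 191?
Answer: -1/191 ≈ -0.0052356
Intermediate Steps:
(-4*0*67)*a - 1/G(-706) = (-4*0*67)*47 - 1/191 = (0*67)*47 - 1*1/191 = 0*47 - 1/191 = 0 - 1/191 = -1/191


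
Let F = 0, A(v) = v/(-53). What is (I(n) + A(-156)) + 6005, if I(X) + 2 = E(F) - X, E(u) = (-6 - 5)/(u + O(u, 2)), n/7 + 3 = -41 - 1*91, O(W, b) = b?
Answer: 736217/106 ≈ 6945.4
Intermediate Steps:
A(v) = -v/53 (A(v) = v*(-1/53) = -v/53)
n = -945 (n = -21 + 7*(-41 - 1*91) = -21 + 7*(-41 - 91) = -21 + 7*(-132) = -21 - 924 = -945)
E(u) = -11/(2 + u) (E(u) = (-6 - 5)/(u + 2) = -11/(2 + u))
I(X) = -15/2 - X (I(X) = -2 + (-11/(2 + 0) - X) = -2 + (-11/2 - X) = -15/2 - X)
(I(n) + A(-156)) + 6005 = ((-15/2 - 1*(-945)) - 1/53*(-156)) + 6005 = ((-15/2 + 945) + 156/53) + 6005 = (1875/2 + 156/53) + 6005 = 99687/106 + 6005 = 736217/106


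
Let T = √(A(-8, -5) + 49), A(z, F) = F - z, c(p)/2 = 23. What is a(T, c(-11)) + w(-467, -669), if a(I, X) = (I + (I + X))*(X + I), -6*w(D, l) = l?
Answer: 4663/2 + 276*√13 ≈ 3326.6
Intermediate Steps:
w(D, l) = -l/6
c(p) = 46 (c(p) = 2*23 = 46)
T = 2*√13 (T = √((-5 - 1*(-8)) + 49) = √((-5 + 8) + 49) = √(3 + 49) = √52 = 2*√13 ≈ 7.2111)
a(I, X) = (I + X)*(X + 2*I) (a(I, X) = (X + 2*I)*(I + X) = (I + X)*(X + 2*I))
a(T, c(-11)) + w(-467, -669) = (46² + 2*(2*√13)² + 3*(2*√13)*46) - ⅙*(-669) = (2116 + 2*52 + 276*√13) + 223/2 = (2116 + 104 + 276*√13) + 223/2 = (2220 + 276*√13) + 223/2 = 4663/2 + 276*√13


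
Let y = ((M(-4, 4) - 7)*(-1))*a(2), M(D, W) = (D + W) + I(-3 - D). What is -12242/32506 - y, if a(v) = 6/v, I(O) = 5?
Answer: -103639/16253 ≈ -6.3766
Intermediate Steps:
M(D, W) = 5 + D + W (M(D, W) = (D + W) + 5 = 5 + D + W)
y = 6 (y = (((5 - 4 + 4) - 7)*(-1))*(6/2) = ((5 - 7)*(-1))*(6*(1/2)) = -2*(-1)*3 = 2*3 = 6)
-12242/32506 - y = -12242/32506 - 1*6 = -12242*1/32506 - 6 = -6121/16253 - 6 = -103639/16253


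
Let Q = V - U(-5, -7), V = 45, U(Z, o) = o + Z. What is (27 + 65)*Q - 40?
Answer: 5204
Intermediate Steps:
U(Z, o) = Z + o
Q = 57 (Q = 45 - (-5 - 7) = 45 - 1*(-12) = 45 + 12 = 57)
(27 + 65)*Q - 40 = (27 + 65)*57 - 40 = 92*57 - 40 = 5244 - 40 = 5204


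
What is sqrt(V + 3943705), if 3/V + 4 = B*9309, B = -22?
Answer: sqrt(165414207261496414)/204802 ≈ 1985.9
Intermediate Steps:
V = -3/204802 (V = 3/(-4 - 22*9309) = 3/(-4 - 204798) = 3/(-204802) = 3*(-1/204802) = -3/204802 ≈ -1.4648e-5)
sqrt(V + 3943705) = sqrt(-3/204802 + 3943705) = sqrt(807678671407/204802) = sqrt(165414207261496414)/204802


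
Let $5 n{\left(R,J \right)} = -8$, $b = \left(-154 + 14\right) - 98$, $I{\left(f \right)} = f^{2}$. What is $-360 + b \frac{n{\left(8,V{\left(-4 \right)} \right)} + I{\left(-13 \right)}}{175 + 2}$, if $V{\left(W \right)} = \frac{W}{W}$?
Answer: $- \frac{172602}{295} \approx -585.09$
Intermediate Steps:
$b = -238$ ($b = -140 - 98 = -238$)
$V{\left(W \right)} = 1$
$n{\left(R,J \right)} = - \frac{8}{5}$ ($n{\left(R,J \right)} = \frac{1}{5} \left(-8\right) = - \frac{8}{5}$)
$-360 + b \frac{n{\left(8,V{\left(-4 \right)} \right)} + I{\left(-13 \right)}}{175 + 2} = -360 - 238 \frac{- \frac{8}{5} + \left(-13\right)^{2}}{175 + 2} = -360 - 238 \frac{- \frac{8}{5} + 169}{177} = -360 - 238 \cdot \frac{837}{5} \cdot \frac{1}{177} = -360 - \frac{66402}{295} = - \frac{172602}{295}$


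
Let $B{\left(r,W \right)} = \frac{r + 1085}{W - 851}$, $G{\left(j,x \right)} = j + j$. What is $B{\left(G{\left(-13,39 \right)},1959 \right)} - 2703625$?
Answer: $- \frac{2995615441}{1108} \approx -2.7036 \cdot 10^{6}$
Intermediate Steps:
$G{\left(j,x \right)} = 2 j$
$B{\left(r,W \right)} = \frac{1085 + r}{-851 + W}$
$B{\left(G{\left(-13,39 \right)},1959 \right)} - 2703625 = \frac{1085 + 2 \left(-13\right)}{-851 + 1959} - 2703625 = \frac{1085 - 26}{1108} - 2703625 = \frac{1}{1108} \cdot 1059 - 2703625 = \frac{1059}{1108} - 2703625 = - \frac{2995615441}{1108}$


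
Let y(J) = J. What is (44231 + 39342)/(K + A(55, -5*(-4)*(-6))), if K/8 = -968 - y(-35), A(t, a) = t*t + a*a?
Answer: 11939/1423 ≈ 8.3900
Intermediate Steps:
A(t, a) = a² + t² (A(t, a) = t² + a² = a² + t²)
K = -7464 (K = 8*(-968 - 1*(-35)) = 8*(-968 + 35) = 8*(-933) = -7464)
(44231 + 39342)/(K + A(55, -5*(-4)*(-6))) = (44231 + 39342)/(-7464 + ((-5*(-4)*(-6))² + 55²)) = 83573/(-7464 + ((20*(-6))² + 3025)) = 83573/(-7464 + ((-120)² + 3025)) = 83573/(-7464 + (14400 + 3025)) = 83573/(-7464 + 17425) = 83573/9961 = 83573*(1/9961) = 11939/1423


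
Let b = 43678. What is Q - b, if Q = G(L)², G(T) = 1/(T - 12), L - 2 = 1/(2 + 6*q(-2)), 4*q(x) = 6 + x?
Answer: -272594334/6241 ≈ -43678.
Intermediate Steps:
q(x) = 3/2 + x/4 (q(x) = (6 + x)/4 = 3/2 + x/4)
L = 17/8 (L = 2 + 1/(2 + 6*(3/2 + (¼)*(-2))) = 2 + 1/(2 + 6*(3/2 - ½)) = 2 + 1/(2 + 6*1) = 2 + 1/(2 + 6) = 2 + 1/8 = 2 + ⅛ = 17/8 ≈ 2.1250)
G(T) = 1/(-12 + T)
Q = 64/6241 (Q = (1/(-12 + 17/8))² = (1/(-79/8))² = (-8/79)² = 64/6241 ≈ 0.010255)
Q - b = 64/6241 - 1*43678 = 64/6241 - 43678 = -272594334/6241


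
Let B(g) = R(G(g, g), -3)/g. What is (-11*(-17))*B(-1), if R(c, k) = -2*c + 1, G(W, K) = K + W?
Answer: -935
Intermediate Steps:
R(c, k) = 1 - 2*c
B(g) = (1 - 4*g)/g (B(g) = (1 - 2*(g + g))/g = (1 - 4*g)/g)
(-11*(-17))*B(-1) = (-11*(-17))*(-4 + 1/(-1)) = 187*(-4 - 1) = 187*(-5) = -935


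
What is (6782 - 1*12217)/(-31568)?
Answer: 5435/31568 ≈ 0.17217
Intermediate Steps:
(6782 - 1*12217)/(-31568) = (6782 - 12217)*(-1/31568) = -5435*(-1/31568) = 5435/31568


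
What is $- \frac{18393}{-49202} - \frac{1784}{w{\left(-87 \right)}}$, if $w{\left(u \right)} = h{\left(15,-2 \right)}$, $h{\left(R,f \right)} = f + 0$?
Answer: $\frac{43906577}{49202} \approx 892.37$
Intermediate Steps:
$h{\left(R,f \right)} = f$
$w{\left(u \right)} = -2$
$- \frac{18393}{-49202} - \frac{1784}{w{\left(-87 \right)}} = - \frac{18393}{-49202} - \frac{1784}{-2} = \left(-18393\right) \left(- \frac{1}{49202}\right) - -892 = \frac{18393}{49202} + 892 = \frac{43906577}{49202}$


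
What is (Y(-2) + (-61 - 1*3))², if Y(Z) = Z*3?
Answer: 4900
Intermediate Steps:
Y(Z) = 3*Z
(Y(-2) + (-61 - 1*3))² = (3*(-2) + (-61 - 1*3))² = (-6 + (-61 - 3))² = (-6 - 64)² = (-70)² = 4900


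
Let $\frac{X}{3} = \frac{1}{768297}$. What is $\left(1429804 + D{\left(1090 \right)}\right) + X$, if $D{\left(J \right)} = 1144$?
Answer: $\frac{366464351853}{256099} \approx 1.4309 \cdot 10^{6}$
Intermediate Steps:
$X = \frac{1}{256099}$ ($X = \frac{3}{768297} = 3 \cdot \frac{1}{768297} = \frac{1}{256099} \approx 3.9047 \cdot 10^{-6}$)
$\left(1429804 + D{\left(1090 \right)}\right) + X = \left(1429804 + 1144\right) + \frac{1}{256099} = 1430948 + \frac{1}{256099} = \frac{366464351853}{256099}$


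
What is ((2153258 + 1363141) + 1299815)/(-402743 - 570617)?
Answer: -2408107/486680 ≈ -4.9480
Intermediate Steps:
((2153258 + 1363141) + 1299815)/(-402743 - 570617) = (3516399 + 1299815)/(-973360) = 4816214*(-1/973360) = -2408107/486680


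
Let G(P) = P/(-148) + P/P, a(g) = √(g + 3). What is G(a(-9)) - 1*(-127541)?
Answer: 127542 - I*√6/148 ≈ 1.2754e+5 - 0.016551*I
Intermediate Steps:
a(g) = √(3 + g)
G(P) = 1 - P/148 (G(P) = P*(-1/148) + 1 = -P/148 + 1 = 1 - P/148)
G(a(-9)) - 1*(-127541) = (1 - √(3 - 9)/148) - 1*(-127541) = (1 - I*√6/148) + 127541 = 127542 - I*√6/148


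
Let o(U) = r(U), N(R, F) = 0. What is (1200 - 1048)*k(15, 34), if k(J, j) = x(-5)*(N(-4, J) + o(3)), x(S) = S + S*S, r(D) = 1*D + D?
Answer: 18240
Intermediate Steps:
r(D) = 2*D (r(D) = D + D = 2*D)
x(S) = S + S²
o(U) = 2*U
k(J, j) = 120 (k(J, j) = (-5*(1 - 5))*(0 + 2*3) = (-5*(-4))*(0 + 6) = 20*6 = 120)
(1200 - 1048)*k(15, 34) = (1200 - 1048)*120 = 152*120 = 18240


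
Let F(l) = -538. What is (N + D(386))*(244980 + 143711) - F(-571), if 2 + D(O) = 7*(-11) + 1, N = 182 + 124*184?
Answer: 8908798258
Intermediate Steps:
N = 22998 (N = 182 + 22816 = 22998)
D(O) = -78 (D(O) = -2 + (7*(-11) + 1) = -2 + (-77 + 1) = -2 - 76 = -78)
(N + D(386))*(244980 + 143711) - F(-571) = (22998 - 78)*(244980 + 143711) - 1*(-538) = 22920*388691 + 538 = 8908797720 + 538 = 8908798258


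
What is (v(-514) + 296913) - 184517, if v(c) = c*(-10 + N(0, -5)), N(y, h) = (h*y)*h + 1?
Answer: 117022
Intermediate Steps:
N(y, h) = 1 + y*h² (N(y, h) = y*h² + 1 = 1 + y*h²)
v(c) = -9*c (v(c) = c*(-10 + (1 + 0*(-5)²)) = c*(-10 + (1 + 0*25)) = c*(-10 + (1 + 0)) = c*(-10 + 1) = c*(-9) = -9*c)
(v(-514) + 296913) - 184517 = (-9*(-514) + 296913) - 184517 = (4626 + 296913) - 184517 = 301539 - 184517 = 117022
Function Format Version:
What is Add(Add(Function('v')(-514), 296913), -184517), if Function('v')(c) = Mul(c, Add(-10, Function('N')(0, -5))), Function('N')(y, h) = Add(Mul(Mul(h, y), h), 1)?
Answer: 117022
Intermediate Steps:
Function('N')(y, h) = Add(1, Mul(y, Pow(h, 2))) (Function('N')(y, h) = Add(Mul(y, Pow(h, 2)), 1) = Add(1, Mul(y, Pow(h, 2))))
Function('v')(c) = Mul(-9, c) (Function('v')(c) = Mul(c, Add(-10, Add(1, Mul(0, Pow(-5, 2))))) = Mul(c, Add(-10, Add(1, Mul(0, 25)))) = Mul(c, Add(-10, Add(1, 0))) = Mul(c, Add(-10, 1)) = Mul(c, -9) = Mul(-9, c))
Add(Add(Function('v')(-514), 296913), -184517) = Add(Add(Mul(-9, -514), 296913), -184517) = Add(Add(4626, 296913), -184517) = Add(301539, -184517) = 117022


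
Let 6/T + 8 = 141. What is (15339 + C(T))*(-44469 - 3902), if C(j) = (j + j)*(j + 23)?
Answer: -13126358506221/17689 ≈ -7.4206e+8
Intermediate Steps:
T = 6/133 (T = 6/(-8 + 141) = 6/133 ≈ 0.045113)
C(j) = 2*j*(23 + j) (C(j) = (2*j)*(23 + j) = 2*j*(23 + j))
(15339 + C(T))*(-44469 - 3902) = (15339 + 2*(6/133)*(23 + 6/133))*(-44469 - 3902) = (15339 + 2*(6/133)*(3065/133))*(-48371) = (15339 + 36780/17689)*(-48371) = (271368351/17689)*(-48371) = -13126358506221/17689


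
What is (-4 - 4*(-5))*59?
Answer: 944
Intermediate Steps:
(-4 - 4*(-5))*59 = (-4 + 20)*59 = 16*59 = 944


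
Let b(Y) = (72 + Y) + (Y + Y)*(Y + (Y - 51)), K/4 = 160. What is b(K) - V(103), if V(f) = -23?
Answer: 1573855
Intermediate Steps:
K = 640 (K = 4*160 = 640)
b(Y) = 72 + Y + 2*Y*(-51 + 2*Y) (b(Y) = (72 + Y) + (2*Y)*(Y + (-51 + Y)) = (72 + Y) + (2*Y)*(-51 + 2*Y) = (72 + Y) + 2*Y*(-51 + 2*Y) = 72 + Y + 2*Y*(-51 + 2*Y))
b(K) - V(103) = (72 - 101*640 + 4*640²) - 1*(-23) = (72 - 64640 + 4*409600) + 23 = (72 - 64640 + 1638400) + 23 = 1573832 + 23 = 1573855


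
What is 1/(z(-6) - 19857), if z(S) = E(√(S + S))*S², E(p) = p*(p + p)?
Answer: -1/20721 ≈ -4.8260e-5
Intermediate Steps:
E(p) = 2*p² (E(p) = p*(2*p) = 2*p²)
z(S) = 4*S³ (z(S) = (2*(√(S + S))²)*S² = (2*(√(2*S))²)*S² = (2*(√2*√S)²)*S² = (2*(2*S))*S² = (4*S)*S² = 4*S³)
1/(z(-6) - 19857) = 1/(4*(-6)³ - 19857) = 1/(4*(-216) - 19857) = 1/(-864 - 19857) = 1/(-20721) = -1/20721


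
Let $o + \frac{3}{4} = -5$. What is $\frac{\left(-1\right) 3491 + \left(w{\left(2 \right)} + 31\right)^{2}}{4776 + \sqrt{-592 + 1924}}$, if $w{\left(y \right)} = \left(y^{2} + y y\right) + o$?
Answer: $- \frac{7595233}{15205896} + \frac{38167 \sqrt{37}}{60823584} \approx -0.49568$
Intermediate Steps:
$o = - \frac{23}{4}$ ($o = - \frac{3}{4} - 5 = - \frac{23}{4} \approx -5.75$)
$w{\left(y \right)} = - \frac{23}{4} + 2 y^{2}$ ($w{\left(y \right)} = \left(y^{2} + y y\right) - \frac{23}{4} = \left(y^{2} + y^{2}\right) - \frac{23}{4} = 2 y^{2} - \frac{23}{4} = - \frac{23}{4} + 2 y^{2}$)
$\frac{\left(-1\right) 3491 + \left(w{\left(2 \right)} + 31\right)^{2}}{4776 + \sqrt{-592 + 1924}} = \frac{\left(-1\right) 3491 + \left(\left(- \frac{23}{4} + 2 \cdot 2^{2}\right) + 31\right)^{2}}{4776 + \sqrt{-592 + 1924}} = \frac{-3491 + \left(\left(- \frac{23}{4} + 2 \cdot 4\right) + 31\right)^{2}}{4776 + \sqrt{1332}} = \frac{-3491 + \left(\left(- \frac{23}{4} + 8\right) + 31\right)^{2}}{4776 + 6 \sqrt{37}} = \frac{-3491 + \left(\frac{9}{4} + 31\right)^{2}}{4776 + 6 \sqrt{37}} = \frac{-3491 + \left(\frac{133}{4}\right)^{2}}{4776 + 6 \sqrt{37}} = \frac{-3491 + \frac{17689}{16}}{4776 + 6 \sqrt{37}} = - \frac{38167}{16 \left(4776 + 6 \sqrt{37}\right)}$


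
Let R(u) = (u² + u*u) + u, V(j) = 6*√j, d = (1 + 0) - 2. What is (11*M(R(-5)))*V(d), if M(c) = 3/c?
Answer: 22*I/5 ≈ 4.4*I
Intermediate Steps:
d = -1 (d = 1 - 2 = -1)
R(u) = u + 2*u² (R(u) = (u² + u²) + u = 2*u² + u = u + 2*u²)
(11*M(R(-5)))*V(d) = (11*(3/((-5*(1 + 2*(-5))))))*(6*√(-1)) = (11*(3/((-5*(1 - 10)))))*(6*I) = (11*(3/((-5*(-9)))))*(6*I) = (11*(3/45))*(6*I) = (11*(3*(1/45)))*(6*I) = (11*(1/15))*(6*I) = 11*(6*I)/15 = 22*I/5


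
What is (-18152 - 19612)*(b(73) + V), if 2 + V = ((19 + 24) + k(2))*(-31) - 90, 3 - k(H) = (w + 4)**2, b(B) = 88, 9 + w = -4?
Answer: -40822884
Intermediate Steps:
w = -13 (w = -9 - 4 = -13)
k(H) = -78 (k(H) = 3 - (-13 + 4)**2 = 3 - 1*(-9)**2 = 3 - 1*81 = 3 - 81 = -78)
V = 993 (V = -2 + (((19 + 24) - 78)*(-31) - 90) = -2 + ((43 - 78)*(-31) - 90) = -2 + (-35*(-31) - 90) = -2 + (1085 - 90) = -2 + 995 = 993)
(-18152 - 19612)*(b(73) + V) = (-18152 - 19612)*(88 + 993) = -37764*1081 = -40822884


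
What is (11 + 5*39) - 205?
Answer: 1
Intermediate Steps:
(11 + 5*39) - 205 = (11 + 195) - 205 = 206 - 205 = 1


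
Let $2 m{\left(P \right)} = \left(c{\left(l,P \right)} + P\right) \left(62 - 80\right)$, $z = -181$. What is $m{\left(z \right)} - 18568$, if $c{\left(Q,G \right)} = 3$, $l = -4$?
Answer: $-16966$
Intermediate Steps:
$m{\left(P \right)} = -27 - 9 P$ ($m{\left(P \right)} = \frac{\left(3 + P\right) \left(62 - 80\right)}{2} = \frac{\left(3 + P\right) \left(-18\right)}{2} = \frac{-54 - 18 P}{2} = -27 - 9 P$)
$m{\left(z \right)} - 18568 = \left(-27 - -1629\right) - 18568 = \left(-27 + 1629\right) - 18568 = 1602 - 18568 = -16966$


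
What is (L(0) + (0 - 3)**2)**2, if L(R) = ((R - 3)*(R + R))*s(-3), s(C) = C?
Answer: 81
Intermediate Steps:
L(R) = -6*R*(-3 + R) (L(R) = ((R - 3)*(R + R))*(-3) = ((-3 + R)*(2*R))*(-3) = (2*R*(-3 + R))*(-3) = -6*R*(-3 + R))
(L(0) + (0 - 3)**2)**2 = (6*0*(3 - 1*0) + (0 - 3)**2)**2 = (6*0*(3 + 0) + (-3)**2)**2 = (6*0*3 + 9)**2 = (0 + 9)**2 = 9**2 = 81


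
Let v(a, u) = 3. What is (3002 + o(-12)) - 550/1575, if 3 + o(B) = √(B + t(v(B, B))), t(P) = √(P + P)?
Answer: 188915/63 + √(-12 + √6) ≈ 2998.7 + 3.0904*I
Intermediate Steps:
t(P) = √2*√P (t(P) = √(2*P) = √2*√P)
o(B) = -3 + √(B + √6) (o(B) = -3 + √(B + √2*√3) = -3 + √(B + √6))
(3002 + o(-12)) - 550/1575 = (3002 + (-3 + √(-12 + √6))) - 550/1575 = (2999 + √(-12 + √6)) - 550*1/1575 = (2999 + √(-12 + √6)) - 22/63 = 188915/63 + √(-12 + √6)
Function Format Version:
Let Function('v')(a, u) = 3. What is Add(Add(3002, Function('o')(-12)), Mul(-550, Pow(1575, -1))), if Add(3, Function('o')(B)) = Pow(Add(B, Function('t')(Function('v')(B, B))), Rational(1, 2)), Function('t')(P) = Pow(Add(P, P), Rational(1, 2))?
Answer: Add(Rational(188915, 63), Pow(Add(-12, Pow(6, Rational(1, 2))), Rational(1, 2))) ≈ Add(2998.7, Mul(3.0904, I))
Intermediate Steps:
Function('t')(P) = Mul(Pow(2, Rational(1, 2)), Pow(P, Rational(1, 2))) (Function('t')(P) = Pow(Mul(2, P), Rational(1, 2)) = Mul(Pow(2, Rational(1, 2)), Pow(P, Rational(1, 2))))
Function('o')(B) = Add(-3, Pow(Add(B, Pow(6, Rational(1, 2))), Rational(1, 2))) (Function('o')(B) = Add(-3, Pow(Add(B, Mul(Pow(2, Rational(1, 2)), Pow(3, Rational(1, 2)))), Rational(1, 2))) = Add(-3, Pow(Add(B, Pow(6, Rational(1, 2))), Rational(1, 2))))
Add(Add(3002, Function('o')(-12)), Mul(-550, Pow(1575, -1))) = Add(Add(3002, Add(-3, Pow(Add(-12, Pow(6, Rational(1, 2))), Rational(1, 2)))), Mul(-550, Pow(1575, -1))) = Add(Add(2999, Pow(Add(-12, Pow(6, Rational(1, 2))), Rational(1, 2))), Mul(-550, Rational(1, 1575))) = Add(Add(2999, Pow(Add(-12, Pow(6, Rational(1, 2))), Rational(1, 2))), Rational(-22, 63)) = Add(Rational(188915, 63), Pow(Add(-12, Pow(6, Rational(1, 2))), Rational(1, 2)))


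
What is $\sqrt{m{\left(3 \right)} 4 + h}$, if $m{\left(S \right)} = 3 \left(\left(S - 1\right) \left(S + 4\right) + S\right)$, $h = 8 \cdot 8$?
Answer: $2 \sqrt{67} \approx 16.371$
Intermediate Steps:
$h = 64$
$m{\left(S \right)} = 3 S + 3 \left(-1 + S\right) \left(4 + S\right)$ ($m{\left(S \right)} = 3 \left(\left(-1 + S\right) \left(4 + S\right) + S\right) = 3 \left(S + \left(-1 + S\right) \left(4 + S\right)\right) = 3 S + 3 \left(-1 + S\right) \left(4 + S\right)$)
$\sqrt{m{\left(3 \right)} 4 + h} = \sqrt{\left(-12 + 3 \cdot 3^{2} + 12 \cdot 3\right) 4 + 64} = \sqrt{\left(-12 + 3 \cdot 9 + 36\right) 4 + 64} = \sqrt{\left(-12 + 27 + 36\right) 4 + 64} = \sqrt{51 \cdot 4 + 64} = \sqrt{204 + 64} = \sqrt{268} = 2 \sqrt{67}$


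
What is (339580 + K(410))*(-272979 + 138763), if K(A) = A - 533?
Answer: -45560560712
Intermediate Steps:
K(A) = -533 + A
(339580 + K(410))*(-272979 + 138763) = (339580 + (-533 + 410))*(-272979 + 138763) = (339580 - 123)*(-134216) = 339457*(-134216) = -45560560712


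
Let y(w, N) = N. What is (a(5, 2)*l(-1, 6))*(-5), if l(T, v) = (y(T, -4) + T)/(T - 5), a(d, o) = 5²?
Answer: -625/6 ≈ -104.17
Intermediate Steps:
a(d, o) = 25
l(T, v) = (-4 + T)/(-5 + T) (l(T, v) = (-4 + T)/(T - 5) = (-4 + T)/(-5 + T))
(a(5, 2)*l(-1, 6))*(-5) = (25*((-4 - 1)/(-5 - 1)))*(-5) = (25*(-5/(-6)))*(-5) = (25*(-⅙*(-5)))*(-5) = (25*(⅚))*(-5) = (125/6)*(-5) = -625/6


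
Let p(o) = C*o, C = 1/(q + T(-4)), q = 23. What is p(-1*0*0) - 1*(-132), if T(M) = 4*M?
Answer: 132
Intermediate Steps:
C = 1/7 (C = 1/(23 + 4*(-4)) = 1/(23 - 16) = 1/7 ≈ 0.14286)
p(o) = o/7
p(-1*0*0) - 1*(-132) = (-1*0*0)/7 - 1*(-132) = (0*0)/7 + 132 = (1/7)*0 + 132 = 0 + 132 = 132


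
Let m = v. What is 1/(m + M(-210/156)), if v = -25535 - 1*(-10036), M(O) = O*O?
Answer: -676/10476099 ≈ -6.4528e-5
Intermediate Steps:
M(O) = O²
v = -15499 (v = -25535 + 10036 = -15499)
m = -15499
1/(m + M(-210/156)) = 1/(-15499 + (-210/156)²) = 1/(-15499 + (-210*1/156)²) = 1/(-15499 + (-35/26)²) = 1/(-15499 + 1225/676) = 1/(-10476099/676) = -676/10476099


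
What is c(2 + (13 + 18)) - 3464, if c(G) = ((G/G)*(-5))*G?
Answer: -3629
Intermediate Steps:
c(G) = -5*G (c(G) = (1*(-5))*G = -5*G)
c(2 + (13 + 18)) - 3464 = -5*(2 + (13 + 18)) - 3464 = -5*(2 + 31) - 3464 = -5*33 - 3464 = -165 - 3464 = -3629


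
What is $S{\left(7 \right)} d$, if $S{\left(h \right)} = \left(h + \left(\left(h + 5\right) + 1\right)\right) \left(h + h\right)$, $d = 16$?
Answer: $4480$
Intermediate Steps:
$S{\left(h \right)} = 2 h \left(6 + 2 h\right)$ ($S{\left(h \right)} = \left(h + \left(\left(5 + h\right) + 1\right)\right) 2 h = \left(h + \left(6 + h\right)\right) 2 h = \left(6 + 2 h\right) 2 h = 2 h \left(6 + 2 h\right)$)
$S{\left(7 \right)} d = 4 \cdot 7 \left(3 + 7\right) 16 = 4 \cdot 7 \cdot 10 \cdot 16 = 280 \cdot 16 = 4480$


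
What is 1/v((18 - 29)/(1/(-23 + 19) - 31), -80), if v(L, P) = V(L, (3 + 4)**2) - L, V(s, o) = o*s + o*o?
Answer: 125/302237 ≈ 0.00041358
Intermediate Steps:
V(s, o) = o**2 + o*s (V(s, o) = o*s + o**2 = o**2 + o*s)
v(L, P) = 2401 + 48*L (v(L, P) = (3 + 4)**2*((3 + 4)**2 + L) - L = 7**2*(7**2 + L) - L = 49*(49 + L) - L = (2401 + 49*L) - L = 2401 + 48*L)
1/v((18 - 29)/(1/(-23 + 19) - 31), -80) = 1/(2401 + 48*((18 - 29)/(1/(-23 + 19) - 31))) = 1/(2401 + 48*(-11/(1/(-4) - 31))) = 1/(2401 + 48*(-11/(-1/4 - 31))) = 1/(2401 + 48*(-11/(-125/4))) = 1/(2401 + 48*(-11*(-4/125))) = 1/(2401 + 48*(44/125)) = 1/(2401 + 2112/125) = 1/(302237/125) = 125/302237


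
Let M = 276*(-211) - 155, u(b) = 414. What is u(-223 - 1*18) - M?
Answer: 58805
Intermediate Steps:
M = -58391 (M = -58236 - 155 = -58391)
u(-223 - 1*18) - M = 414 - 1*(-58391) = 414 + 58391 = 58805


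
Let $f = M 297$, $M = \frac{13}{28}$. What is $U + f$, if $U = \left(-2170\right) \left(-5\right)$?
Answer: $\frac{307661}{28} \approx 10988.0$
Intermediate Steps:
$M = \frac{13}{28}$ ($M = 13 \cdot \frac{1}{28} = \frac{13}{28} \approx 0.46429$)
$U = 10850$
$f = \frac{3861}{28}$ ($f = \frac{13}{28} \cdot 297 = \frac{3861}{28} \approx 137.89$)
$U + f = 10850 + \frac{3861}{28} = \frac{307661}{28}$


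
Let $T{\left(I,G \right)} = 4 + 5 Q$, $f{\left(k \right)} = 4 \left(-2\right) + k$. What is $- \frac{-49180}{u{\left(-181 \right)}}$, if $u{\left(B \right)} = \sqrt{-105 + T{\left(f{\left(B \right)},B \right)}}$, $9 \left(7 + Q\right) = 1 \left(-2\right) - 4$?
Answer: $- \frac{24590 i \sqrt{1254}}{209} \approx - 4166.4 i$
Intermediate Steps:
$Q = - \frac{23}{3}$ ($Q = -7 + \frac{1 \left(-2\right) - 4}{9} = -7 + \frac{-2 - 4}{9} = -7 + \frac{1}{9} \left(-6\right) = -7 - \frac{2}{3} = - \frac{23}{3} \approx -7.6667$)
$f{\left(k \right)} = -8 + k$
$T{\left(I,G \right)} = - \frac{103}{3}$ ($T{\left(I,G \right)} = 4 + 5 \left(- \frac{23}{3}\right) = 4 - \frac{115}{3} = - \frac{103}{3}$)
$u{\left(B \right)} = \frac{i \sqrt{1254}}{3}$ ($u{\left(B \right)} = \sqrt{-105 - \frac{103}{3}} = \sqrt{- \frac{418}{3}} = \frac{i \sqrt{1254}}{3}$)
$- \frac{-49180}{u{\left(-181 \right)}} = - \frac{-49180}{\frac{1}{3} i \sqrt{1254}} = - \left(-49180\right) \left(- \frac{i \sqrt{1254}}{418}\right) = - \frac{24590 i \sqrt{1254}}{209}$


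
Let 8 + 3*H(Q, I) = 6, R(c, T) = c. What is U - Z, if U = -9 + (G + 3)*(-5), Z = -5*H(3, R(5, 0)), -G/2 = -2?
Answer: -142/3 ≈ -47.333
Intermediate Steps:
G = 4 (G = -2*(-2) = 4)
H(Q, I) = -⅔ (H(Q, I) = -8/3 + (⅓)*6 = -8/3 + 2 = -⅔)
Z = 10/3 (Z = -5*(-⅔) = 10/3 ≈ 3.3333)
U = -44 (U = -9 + (4 + 3)*(-5) = -9 + 7*(-5) = -9 - 35 = -44)
U - Z = -44 - 1*10/3 = -44 - 10/3 = -142/3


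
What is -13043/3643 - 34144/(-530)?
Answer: 58736901/965395 ≈ 60.842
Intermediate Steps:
-13043/3643 - 34144/(-530) = -13043*1/3643 - 34144*(-1/530) = -13043/3643 + 17072/265 = 58736901/965395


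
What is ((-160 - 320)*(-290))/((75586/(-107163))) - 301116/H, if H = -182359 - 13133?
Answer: -17358029285293/87955109 ≈ -1.9735e+5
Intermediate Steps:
H = -195492
((-160 - 320)*(-290))/((75586/(-107163))) - 301116/H = ((-160 - 320)*(-290))/((75586/(-107163))) - 301116/(-195492) = (-480*(-290))/((75586*(-1/107163))) - 301116*(-1/195492) = 139200/(-10798/15309) + 25093/16291 = 139200*(-15309/10798) + 25093/16291 = -1065506400/5399 + 25093/16291 = -17358029285293/87955109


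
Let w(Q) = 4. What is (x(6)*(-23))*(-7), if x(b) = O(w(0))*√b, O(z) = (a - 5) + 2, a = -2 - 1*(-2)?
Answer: -483*√6 ≈ -1183.1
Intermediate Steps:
a = 0 (a = -2 + 2 = 0)
O(z) = -3 (O(z) = (0 - 5) + 2 = -5 + 2 = -3)
x(b) = -3*√b
(x(6)*(-23))*(-7) = (-3*√6*(-23))*(-7) = (69*√6)*(-7) = -483*√6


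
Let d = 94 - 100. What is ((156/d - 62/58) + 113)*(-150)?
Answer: -373800/29 ≈ -12890.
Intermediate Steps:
d = -6
((156/d - 62/58) + 113)*(-150) = ((156/(-6) - 62/58) + 113)*(-150) = ((156*(-1/6) - 62*1/58) + 113)*(-150) = ((-26 - 31/29) + 113)*(-150) = (-785/29 + 113)*(-150) = (2492/29)*(-150) = -373800/29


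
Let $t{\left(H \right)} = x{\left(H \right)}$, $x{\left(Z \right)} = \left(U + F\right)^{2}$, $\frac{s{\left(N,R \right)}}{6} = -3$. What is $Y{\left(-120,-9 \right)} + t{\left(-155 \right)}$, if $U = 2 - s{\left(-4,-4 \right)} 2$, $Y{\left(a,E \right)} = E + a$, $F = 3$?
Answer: $1552$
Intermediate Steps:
$s{\left(N,R \right)} = -18$ ($s{\left(N,R \right)} = 6 \left(-3\right) = -18$)
$U = 38$ ($U = 2 - \left(-18\right) 2 = 2 - -36 = 2 + 36 = 38$)
$x{\left(Z \right)} = 1681$ ($x{\left(Z \right)} = \left(38 + 3\right)^{2} = 41^{2} = 1681$)
$t{\left(H \right)} = 1681$
$Y{\left(-120,-9 \right)} + t{\left(-155 \right)} = \left(-9 - 120\right) + 1681 = -129 + 1681 = 1552$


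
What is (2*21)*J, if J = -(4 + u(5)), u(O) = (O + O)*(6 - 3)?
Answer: -1428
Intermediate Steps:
u(O) = 6*O (u(O) = (2*O)*3 = 6*O)
J = -34 (J = -(4 + 6*5) = -(4 + 30) = -1*34 = -34)
(2*21)*J = (2*21)*(-34) = 42*(-34) = -1428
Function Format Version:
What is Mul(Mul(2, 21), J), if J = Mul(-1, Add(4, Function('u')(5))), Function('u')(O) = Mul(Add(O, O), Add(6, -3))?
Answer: -1428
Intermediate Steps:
Function('u')(O) = Mul(6, O) (Function('u')(O) = Mul(Mul(2, O), 3) = Mul(6, O))
J = -34 (J = Mul(-1, Add(4, Mul(6, 5))) = Mul(-1, Add(4, 30)) = Mul(-1, 34) = -34)
Mul(Mul(2, 21), J) = Mul(Mul(2, 21), -34) = Mul(42, -34) = -1428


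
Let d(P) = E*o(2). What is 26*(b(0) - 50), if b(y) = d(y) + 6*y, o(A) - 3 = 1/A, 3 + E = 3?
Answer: -1300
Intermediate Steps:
E = 0 (E = -3 + 3 = 0)
o(A) = 3 + 1/A
d(P) = 0 (d(P) = 0*(3 + 1/2) = 0*(3 + ½) = 0*(7/2) = 0)
b(y) = 6*y (b(y) = 0 + 6*y = 6*y)
26*(b(0) - 50) = 26*(6*0 - 50) = 26*(0 - 50) = 26*(-50) = -1300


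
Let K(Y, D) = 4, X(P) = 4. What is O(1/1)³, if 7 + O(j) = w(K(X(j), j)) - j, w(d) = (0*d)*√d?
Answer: -512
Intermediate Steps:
w(d) = 0 (w(d) = 0*√d = 0)
O(j) = -7 - j (O(j) = -7 + (0 - j) = -7 - j)
O(1/1)³ = (-7 - 1/1)³ = (-7 - 1*1)³ = (-7 - 1)³ = (-8)³ = -512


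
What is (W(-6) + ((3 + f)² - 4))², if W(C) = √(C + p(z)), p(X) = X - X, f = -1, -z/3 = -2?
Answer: -6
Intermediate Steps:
z = 6 (z = -3*(-2) = 6)
p(X) = 0
W(C) = √C (W(C) = √(C + 0) = √C)
(W(-6) + ((3 + f)² - 4))² = (√(-6) + ((3 - 1)² - 4))² = (I*√6 + (2² - 4))² = (I*√6 + (4 - 4))² = (I*√6 + 0)² = (I*√6)² = -6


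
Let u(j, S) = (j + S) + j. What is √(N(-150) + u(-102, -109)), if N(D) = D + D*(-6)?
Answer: √437 ≈ 20.905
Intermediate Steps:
u(j, S) = S + 2*j (u(j, S) = (S + j) + j = S + 2*j)
N(D) = -5*D (N(D) = D - 6*D = -5*D)
√(N(-150) + u(-102, -109)) = √(-5*(-150) + (-109 + 2*(-102))) = √(750 + (-109 - 204)) = √(750 - 313) = √437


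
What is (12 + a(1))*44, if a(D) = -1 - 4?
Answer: 308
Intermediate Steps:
a(D) = -5
(12 + a(1))*44 = (12 - 5)*44 = 7*44 = 308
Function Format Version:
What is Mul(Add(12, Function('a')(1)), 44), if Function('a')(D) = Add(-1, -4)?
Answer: 308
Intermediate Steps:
Function('a')(D) = -5
Mul(Add(12, Function('a')(1)), 44) = Mul(Add(12, -5), 44) = Mul(7, 44) = 308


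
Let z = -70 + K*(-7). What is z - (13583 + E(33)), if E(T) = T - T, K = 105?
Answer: -14388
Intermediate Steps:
z = -805 (z = -70 + 105*(-7) = -70 - 735 = -805)
E(T) = 0
z - (13583 + E(33)) = -805 - (13583 + 0) = -805 - 1*13583 = -805 - 13583 = -14388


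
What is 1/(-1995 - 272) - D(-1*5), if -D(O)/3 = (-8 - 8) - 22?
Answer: -258439/2267 ≈ -114.00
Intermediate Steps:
D(O) = 114 (D(O) = -3*((-8 - 8) - 22) = -3*(-16 - 22) = -3*(-38) = 114)
1/(-1995 - 272) - D(-1*5) = 1/(-1995 - 272) - 1*114 = 1/(-2267) - 114 = -1/2267 - 114 = -258439/2267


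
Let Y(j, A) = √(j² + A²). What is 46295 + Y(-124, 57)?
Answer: 46295 + 5*√745 ≈ 46432.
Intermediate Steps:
Y(j, A) = √(A² + j²)
46295 + Y(-124, 57) = 46295 + √(57² + (-124)²) = 46295 + √(3249 + 15376) = 46295 + √18625 = 46295 + 5*√745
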